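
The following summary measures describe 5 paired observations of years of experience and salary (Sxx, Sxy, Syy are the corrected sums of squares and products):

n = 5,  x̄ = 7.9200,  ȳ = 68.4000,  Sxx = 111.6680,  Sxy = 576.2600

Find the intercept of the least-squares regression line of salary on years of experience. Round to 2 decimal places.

b = Sxy/Sxx = 576.26/111.668 = 5.160476
a = ȳ − b·x̄ = 68.4 − 5.160476·7.92 = 27.529032

27.53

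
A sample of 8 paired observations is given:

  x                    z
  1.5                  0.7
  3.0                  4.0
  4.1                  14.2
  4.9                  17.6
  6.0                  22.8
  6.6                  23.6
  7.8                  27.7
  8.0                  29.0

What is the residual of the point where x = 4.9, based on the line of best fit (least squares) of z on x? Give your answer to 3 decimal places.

1.672

n = 8, Σx = 41.9, Σy = 139.6, Σxy = 898.13, Σx² = 256.47
Sxx = Σx² − (Σx)²/n = 256.47 − 219.45125 = 37.01875
Sxy = Σxy − (Σx)(Σy)/n = 898.13 − 731.155 = 166.975
b = Sxy/Sxx = 166.975/37.01875 = 4.510552
a = ȳ − b·x̄ = 17.45 − 4.510552·5.2375 = -6.174017
ŷ(4.9) = -6.174017 + 4.510552·4.9 = 15.927689
residual = y − ŷ = 17.6 − 15.927689 = 1.672311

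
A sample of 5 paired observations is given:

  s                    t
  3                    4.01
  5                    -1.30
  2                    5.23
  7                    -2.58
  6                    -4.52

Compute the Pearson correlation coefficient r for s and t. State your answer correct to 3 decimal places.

-0.939

n = 5, Σx = 23, Σy = 0.84, Σxy = -29.19, Σx² = 123, Σy² = 72.2098
Sxx = Σx² − (Σx)²/n = 123 − 105.8 = 17.2
Sxy = Σxy − (Σx)(Σy)/n = -29.19 − 3.864 = -33.054
Syy = Σy² − (Σy)²/n = 72.2098 − 0.14112 = 72.06868
r = Sxy/√(Sxx·Syy) = -33.054/√(1239.581296) = -33.054/35.207688 = -0.938829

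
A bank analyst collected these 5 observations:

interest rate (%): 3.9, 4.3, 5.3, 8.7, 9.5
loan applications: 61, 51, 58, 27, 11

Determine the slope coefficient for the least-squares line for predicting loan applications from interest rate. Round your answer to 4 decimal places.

n = 5, Σx = 31.7, Σy = 208, Σxy = 1104, Σx² = 227.73
Sxx = Σx² − (Σx)²/n = 227.73 − 200.978 = 26.752
Sxy = Σxy − (Σx)(Σy)/n = 1104 − 1318.72 = -214.72
b = Sxy/Sxx = -214.72/26.752 = -8.026316

-8.0263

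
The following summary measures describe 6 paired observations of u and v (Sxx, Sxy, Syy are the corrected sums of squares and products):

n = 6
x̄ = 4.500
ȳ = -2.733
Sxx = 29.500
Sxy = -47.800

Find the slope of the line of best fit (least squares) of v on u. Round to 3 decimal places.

b = Sxy/Sxx = -47.8/29.5 = -1.620339

-1.620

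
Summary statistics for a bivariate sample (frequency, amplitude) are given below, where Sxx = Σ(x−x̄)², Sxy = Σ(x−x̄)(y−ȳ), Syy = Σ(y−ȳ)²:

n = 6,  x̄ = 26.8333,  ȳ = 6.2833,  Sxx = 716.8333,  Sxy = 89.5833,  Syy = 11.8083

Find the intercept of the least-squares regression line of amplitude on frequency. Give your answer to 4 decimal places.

2.9299

b = Sxy/Sxx = 89.5833/716.8333 = 0.124971
a = ȳ − b·x̄ = 6.2833 − 0.124971·26.8333 = 2.929918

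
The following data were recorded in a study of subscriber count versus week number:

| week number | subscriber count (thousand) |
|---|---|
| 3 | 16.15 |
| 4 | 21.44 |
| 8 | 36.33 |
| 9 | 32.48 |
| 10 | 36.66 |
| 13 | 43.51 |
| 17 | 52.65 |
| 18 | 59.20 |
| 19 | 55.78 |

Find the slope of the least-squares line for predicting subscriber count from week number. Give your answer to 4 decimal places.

2.4859

n = 9, Σx = 101, Σy = 354.2, Σxy = 4669.87, Σx² = 1413
Sxx = Σx² − (Σx)²/n = 1413 − 1133.444444 = 279.555556
Sxy = Σxy − (Σx)(Σy)/n = 4669.87 − 3974.911111 = 694.958889
b = Sxy/Sxx = 694.958889/279.555556 = 2.485942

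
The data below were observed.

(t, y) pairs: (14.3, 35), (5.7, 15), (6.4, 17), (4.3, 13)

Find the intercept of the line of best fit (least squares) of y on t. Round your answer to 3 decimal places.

n = 4, Σx = 30.7, Σy = 80, Σxy = 750.7, Σx² = 296.43
Sxx = Σx² − (Σx)²/n = 296.43 − 235.6225 = 60.8075
Sxy = Σxy − (Σx)(Σy)/n = 750.7 − 614 = 136.7
b = Sxy/Sxx = 136.7/60.8075 = 2.248078
a = ȳ − b·x̄ = 20 − 2.248078·7.675 = 2.746002

2.746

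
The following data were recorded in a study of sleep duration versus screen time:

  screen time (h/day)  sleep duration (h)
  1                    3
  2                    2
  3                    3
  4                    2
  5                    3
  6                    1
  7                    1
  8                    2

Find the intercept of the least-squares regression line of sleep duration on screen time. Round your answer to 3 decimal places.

n = 8, Σx = 36, Σy = 17, Σxy = 68, Σx² = 204
Sxx = Σx² − (Σx)²/n = 204 − 162 = 42
Sxy = Σxy − (Σx)(Σy)/n = 68 − 76.5 = -8.5
b = Sxy/Sxx = -8.5/42 = -0.202381
a = ȳ − b·x̄ = 2.125 − (-0.202381)·4.5 = 3.035714

3.036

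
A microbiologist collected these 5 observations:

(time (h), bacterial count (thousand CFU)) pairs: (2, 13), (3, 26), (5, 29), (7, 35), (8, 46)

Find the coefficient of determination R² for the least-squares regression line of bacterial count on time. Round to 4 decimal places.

0.8972

n = 5, Σx = 25, Σy = 149, Σxy = 862, Σx² = 151, Σy² = 5027
Sxx = Σx² − (Σx)²/n = 151 − 125 = 26
Sxy = Σxy − (Σx)(Σy)/n = 862 − 745 = 117
Syy = Σy² − (Σy)²/n = 5027 − 4440.2 = 586.8
R² = Sxy²/(Sxx·Syy) = (117)²/(26·586.8) = 0.897239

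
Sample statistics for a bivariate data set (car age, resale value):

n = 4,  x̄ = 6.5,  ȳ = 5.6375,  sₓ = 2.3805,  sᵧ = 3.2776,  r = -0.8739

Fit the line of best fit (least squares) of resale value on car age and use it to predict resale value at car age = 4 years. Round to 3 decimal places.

b = r · sᵧ/sₓ = -0.8739 · 3.2776/2.3805 = -1.203232
a = ȳ − b·x̄ = 5.6375 − (-1.203232)·6.5 = 13.458510
ŷ(4) = a + b·4 = 13.458510 + (-1.203232)·4 = 8.645581

8.646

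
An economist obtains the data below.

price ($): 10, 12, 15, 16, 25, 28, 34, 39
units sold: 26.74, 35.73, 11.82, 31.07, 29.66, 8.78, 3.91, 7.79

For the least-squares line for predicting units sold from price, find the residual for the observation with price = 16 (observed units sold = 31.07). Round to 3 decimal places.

6.217

n = 8, Σx = 179, Σy = 155.5, Σxy = 2794.67, Σx² = 4811
Sxx = Σx² − (Σx)²/n = 4811 − 4005.125 = 805.875
Sxy = Σxy − (Σx)(Σy)/n = 2794.67 − 3479.3125 = -684.6425
b = Sxy/Sxx = -684.6425/805.875 = -0.849564
a = ȳ − b·x̄ = 19.4375 − (-0.849564)·22.375 = 38.446498
ŷ(16) = 38.446498 + (-0.849564)·16 = 24.853471
residual = y − ŷ = 31.07 − 24.853471 = 6.216529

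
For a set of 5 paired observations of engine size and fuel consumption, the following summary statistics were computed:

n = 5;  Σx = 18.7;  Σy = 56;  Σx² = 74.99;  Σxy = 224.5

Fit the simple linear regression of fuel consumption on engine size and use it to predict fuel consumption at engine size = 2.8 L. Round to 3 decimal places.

8.398

Sxx = Σx² − (Σx)²/n = 74.99 − 69.938 = 5.052
Sxy = Σxy − (Σx)(Σy)/n = 224.5 − 209.44 = 15.06
b = Sxy/Sxx = 15.06/5.052 = 2.980998
a = ȳ − b·x̄ = 11.2 − 2.980998·3.74 = 0.051069
ŷ(2.8) = a + b·2.8 = 0.051069 + 2.980998·2.8 = 8.397862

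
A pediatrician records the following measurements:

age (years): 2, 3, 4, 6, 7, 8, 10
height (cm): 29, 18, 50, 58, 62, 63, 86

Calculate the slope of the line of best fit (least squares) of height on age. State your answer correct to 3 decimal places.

7.416

n = 7, Σx = 40, Σy = 366, Σxy = 2458, Σx² = 278
Sxx = Σx² − (Σx)²/n = 278 − 228.571429 = 49.428571
Sxy = Σxy − (Σx)(Σy)/n = 2458 − 2091.428571 = 366.571429
b = Sxy/Sxx = 366.571429/49.428571 = 7.416185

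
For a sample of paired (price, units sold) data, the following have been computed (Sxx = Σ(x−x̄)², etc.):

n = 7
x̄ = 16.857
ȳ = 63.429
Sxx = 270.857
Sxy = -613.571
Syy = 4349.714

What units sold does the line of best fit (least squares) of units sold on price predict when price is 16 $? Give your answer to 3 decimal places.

b = Sxy/Sxx = -613.571/270.857 = -2.265295
a = ȳ − b·x̄ = 63.429 − (-2.265295)·16.857 = 101.615077
ŷ(16) = a + b·16 = 101.615077 + (-2.265295)·16 = 65.370358

65.370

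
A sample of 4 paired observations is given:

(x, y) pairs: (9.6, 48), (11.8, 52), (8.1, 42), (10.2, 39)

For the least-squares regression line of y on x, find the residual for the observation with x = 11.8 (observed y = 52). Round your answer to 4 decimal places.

2.4877

n = 4, Σx = 39.7, Σy = 181, Σxy = 1812.4, Σx² = 401.05
Sxx = Σx² − (Σx)²/n = 401.05 − 394.0225 = 7.0275
Sxy = Σxy − (Σx)(Σy)/n = 1812.4 − 1796.425 = 15.975
b = Sxy/Sxx = 15.975/7.0275 = 2.273212
a = ȳ − b·x̄ = 45.25 − 2.273212·9.925 = 22.688367
ŷ(11.8) = 22.688367 + 2.273212·11.8 = 49.512273
residual = y − ŷ = 52 − 49.512273 = 2.487727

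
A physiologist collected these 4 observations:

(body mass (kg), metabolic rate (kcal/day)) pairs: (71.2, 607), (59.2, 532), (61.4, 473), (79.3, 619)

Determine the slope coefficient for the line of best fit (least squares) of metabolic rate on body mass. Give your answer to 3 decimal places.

n = 4, Σx = 271.1, Σy = 2231, Σxy = 152841.7, Σx² = 18632.53
Sxx = Σx² − (Σx)²/n = 18632.53 − 18373.8025 = 258.7275
Sxy = Σxy − (Σx)(Σy)/n = 152841.7 − 151206.025 = 1635.675
b = Sxy/Sxx = 1635.675/258.7275 = 6.321999

6.322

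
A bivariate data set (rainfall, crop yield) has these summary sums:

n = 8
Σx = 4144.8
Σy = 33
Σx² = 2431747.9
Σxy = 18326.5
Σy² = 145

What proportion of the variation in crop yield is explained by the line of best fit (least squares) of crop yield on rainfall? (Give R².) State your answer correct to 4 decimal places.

0.5988

Sxx = Σx² − (Σx)²/n = 2431747.9 − 2147420.88 = 284327.02
Sxy = Σxy − (Σx)(Σy)/n = 18326.5 − 17097.3 = 1229.2
Syy = Σy² − (Σy)²/n = 145 − 136.125 = 8.875
R² = Sxy²/(Sxx·Syy) = (1229.2)²/(284327.02·8.875) = 0.598768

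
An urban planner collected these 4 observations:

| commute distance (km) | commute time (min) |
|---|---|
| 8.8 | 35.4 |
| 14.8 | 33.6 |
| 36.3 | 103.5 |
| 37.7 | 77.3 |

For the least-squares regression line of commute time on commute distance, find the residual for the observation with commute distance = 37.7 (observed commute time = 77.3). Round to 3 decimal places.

n = 4, Σx = 97.6, Σy = 249.8, Σxy = 7480.06, Σx² = 3035.46
Sxx = Σx² − (Σx)²/n = 3035.46 − 2381.44 = 654.02
Sxy = Σxy − (Σx)(Σy)/n = 7480.06 − 6095.12 = 1384.94
b = Sxy/Sxx = 1384.94/654.02 = 2.117581
a = ȳ − b·x̄ = 62.45 − 2.117581·24.4 = 10.781036
ŷ(37.7) = 10.781036 + 2.117581·37.7 = 90.613821
residual = y − ŷ = 77.3 − 90.613821 = -13.313821

-13.314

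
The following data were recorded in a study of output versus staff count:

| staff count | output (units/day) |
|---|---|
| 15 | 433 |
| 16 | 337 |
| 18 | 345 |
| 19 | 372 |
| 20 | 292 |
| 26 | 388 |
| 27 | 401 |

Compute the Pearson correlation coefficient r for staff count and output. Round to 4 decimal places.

n = 7, Σx = 141, Σy = 2568, Σxy = 51920, Σx² = 2971, Σy² = 955076
Sxx = Σx² − (Σx)²/n = 2971 − 2840.142857 = 130.857143
Sxy = Σxy − (Σx)(Σy)/n = 51920 − 51726.857143 = 193.142857
Syy = Σy² − (Σy)²/n = 955076 − 942089.142857 = 12986.857143
r = Sxy/√(Sxx·Syy) = 193.142857/√(1699423.020408) = 193.142857/1303.619201 = 0.148159

0.1482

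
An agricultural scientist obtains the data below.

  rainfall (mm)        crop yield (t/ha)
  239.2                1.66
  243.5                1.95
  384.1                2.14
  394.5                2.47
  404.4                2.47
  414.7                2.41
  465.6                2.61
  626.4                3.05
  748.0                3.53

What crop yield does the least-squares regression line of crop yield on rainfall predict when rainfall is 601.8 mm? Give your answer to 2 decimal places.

n = 9, Σx = 3920.4, Σy = 22.29, Σxy = 10432.757, Σx² = 1923851.72
Sxx = Σx² − (Σx)²/n = 1923851.72 − 1707726.24 = 216125.48
Sxy = Σxy − (Σx)(Σy)/n = 10432.757 − 9709.524 = 723.233
b = Sxy/Sxx = 723.233/216125.48 = 0.003346
a = ȳ − b·x̄ = 2.476667 − 0.003346·435.6 = 1.018994
ŷ(601.8) = a + b·601.8 = 1.018994 + 0.003346·601.8 = 3.032831

3.03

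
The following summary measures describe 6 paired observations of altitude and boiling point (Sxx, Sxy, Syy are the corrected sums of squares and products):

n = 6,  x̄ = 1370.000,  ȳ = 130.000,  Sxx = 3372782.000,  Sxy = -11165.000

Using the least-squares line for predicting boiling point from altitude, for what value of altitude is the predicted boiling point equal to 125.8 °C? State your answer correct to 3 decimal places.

2638.758

b = Sxy/Sxx = -11165/3372782 = -0.003310
a = ȳ − b·x̄ = 130 − (-0.003310)·1370 = 134.535143
Set a + b·x = 125.8: x = (125.8 − 134.535143) / (-0.003310) = 2638.758119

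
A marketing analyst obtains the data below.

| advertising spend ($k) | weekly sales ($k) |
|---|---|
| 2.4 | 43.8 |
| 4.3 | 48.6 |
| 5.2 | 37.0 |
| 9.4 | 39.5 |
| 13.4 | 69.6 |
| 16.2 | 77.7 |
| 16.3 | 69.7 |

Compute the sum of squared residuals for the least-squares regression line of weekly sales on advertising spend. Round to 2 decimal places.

n = 7, Σx = 67.2, Σy = 385.9, Σxy = 4205.29, Σx² = 847.34, Σy² = 22949.19
Sxx = Σx² − (Σx)²/n = 847.34 − 645.12 = 202.22
Sxy = Σxy − (Σx)(Σy)/n = 4205.29 − 3704.64 = 500.65
Syy = Σy² − (Σy)²/n = 22949.19 − 21274.115714 = 1675.074286
b = Sxy/Sxx = 500.65/202.22 = 2.475769
SSE = Syy − b·Sxy = 1675.074286 − 2.475769·500.65 = 435.580554

435.58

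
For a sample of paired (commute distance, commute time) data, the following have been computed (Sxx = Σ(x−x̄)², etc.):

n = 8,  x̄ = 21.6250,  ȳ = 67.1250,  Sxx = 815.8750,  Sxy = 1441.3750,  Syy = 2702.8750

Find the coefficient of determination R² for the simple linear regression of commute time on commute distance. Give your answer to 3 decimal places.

R² = Sxy²/(Sxx·Syy) = (1441.375)²/(815.875·2702.875) = 0.942116

0.942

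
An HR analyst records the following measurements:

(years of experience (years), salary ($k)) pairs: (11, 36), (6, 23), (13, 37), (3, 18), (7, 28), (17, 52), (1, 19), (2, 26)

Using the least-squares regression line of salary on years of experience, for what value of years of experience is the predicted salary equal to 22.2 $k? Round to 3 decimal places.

3.407

n = 8, Σx = 60, Σy = 239, Σxy = 2220, Σx² = 678
Sxx = Σx² − (Σx)²/n = 678 − 450 = 228
Sxy = Σxy − (Σx)(Σy)/n = 2220 − 1792.5 = 427.5
b = Sxy/Sxx = 427.5/228 = 1.875
a = ȳ − b·x̄ = 29.875 − 1.875·7.5 = 15.8125
Set a + b·x = 22.2: x = (22.2 − 15.8125) / 1.875 = 3.406667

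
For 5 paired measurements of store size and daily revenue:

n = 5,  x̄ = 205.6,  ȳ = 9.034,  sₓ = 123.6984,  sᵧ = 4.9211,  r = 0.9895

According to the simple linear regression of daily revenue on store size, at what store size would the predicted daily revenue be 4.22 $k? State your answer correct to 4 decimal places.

b = r · sᵧ/sₓ = 0.9895 · 4.9211/123.6984 = 0.039365
a = ȳ − b·x̄ = 9.034 − 0.039365·205.6 = 0.940488
Set a + b·x = 4.22: x = (4.22 − 0.940488) / 0.039365 = 83.309652

83.3097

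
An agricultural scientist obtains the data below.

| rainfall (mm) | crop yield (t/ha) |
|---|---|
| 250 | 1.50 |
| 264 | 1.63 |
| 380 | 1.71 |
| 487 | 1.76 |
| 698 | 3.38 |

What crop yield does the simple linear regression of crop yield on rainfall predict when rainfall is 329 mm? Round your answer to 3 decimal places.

1.664

n = 5, Σx = 2079, Σy = 9.98, Σxy = 4671.48, Σx² = 1000969
Sxx = Σx² − (Σx)²/n = 1000969 − 864448.2 = 136520.8
Sxy = Σxy − (Σx)(Σy)/n = 4671.48 − 4149.684 = 521.796
b = Sxy/Sxx = 521.796/136520.8 = 0.003822
a = ȳ − b·x̄ = 1.996 − 0.003822·415.8 = 0.406771
ŷ(329) = a + b·329 = 0.406771 + 0.003822·329 = 1.664242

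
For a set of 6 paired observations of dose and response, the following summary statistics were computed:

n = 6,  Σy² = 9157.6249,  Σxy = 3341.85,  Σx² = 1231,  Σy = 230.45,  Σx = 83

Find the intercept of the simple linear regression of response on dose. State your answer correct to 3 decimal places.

12.697

Sxx = Σx² − (Σx)²/n = 1231 − 1148.166667 = 82.833333
Sxy = Σxy − (Σx)(Σy)/n = 3341.85 − 3187.891667 = 153.958333
b = Sxy/Sxx = 153.958333/82.833333 = 1.858652
a = ȳ − b·x̄ = 38.408333 − 1.858652·13.833333 = 12.696982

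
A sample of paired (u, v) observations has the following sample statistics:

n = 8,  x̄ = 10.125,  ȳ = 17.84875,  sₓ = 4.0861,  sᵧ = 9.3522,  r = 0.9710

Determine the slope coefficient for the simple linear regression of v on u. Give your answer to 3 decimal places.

b = r · sᵧ/sₓ = 0.971 · 9.3522/4.0861 = 2.222409

2.222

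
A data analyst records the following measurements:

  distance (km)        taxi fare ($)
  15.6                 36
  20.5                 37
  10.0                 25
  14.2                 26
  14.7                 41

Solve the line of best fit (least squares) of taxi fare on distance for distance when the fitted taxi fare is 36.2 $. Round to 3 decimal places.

n = 5, Σx = 75, Σy = 165, Σxy = 2542, Σx² = 1181.34
Sxx = Σx² − (Σx)²/n = 1181.34 − 1125 = 56.34
Sxy = Σxy − (Σx)(Σy)/n = 2542 − 2475 = 67
b = Sxy/Sxx = 67/56.34 = 1.189208
a = ȳ − b·x̄ = 33 − 1.189208·15 = 15.161874
Set a + b·x = 36.2: x = (36.2 − 15.161874) / 1.189208 = 17.690866

17.691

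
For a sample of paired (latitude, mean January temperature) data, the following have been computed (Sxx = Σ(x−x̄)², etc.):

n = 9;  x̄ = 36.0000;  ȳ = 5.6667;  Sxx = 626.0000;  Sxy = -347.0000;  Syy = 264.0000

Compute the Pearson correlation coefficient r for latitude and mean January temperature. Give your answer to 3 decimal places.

r = Sxy/√(Sxx·Syy) = -347/√(165264) = -347/406.526752 = -0.853572

-0.854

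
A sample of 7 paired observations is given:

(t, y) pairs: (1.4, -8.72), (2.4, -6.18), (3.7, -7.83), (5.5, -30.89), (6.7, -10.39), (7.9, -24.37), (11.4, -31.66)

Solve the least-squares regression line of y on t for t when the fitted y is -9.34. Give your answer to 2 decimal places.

2.47

n = 7, Σx = 39, Σy = -120.04, Σxy = -848.966, Σx² = 288.92
Sxx = Σx² − (Σx)²/n = 288.92 − 217.285714 = 71.634286
Sxy = Σxy − (Σx)(Σy)/n = -848.966 − (-668.794286) = -180.171714
b = Sxy/Sxx = -180.171714/71.634286 = -2.515160
a = ȳ − b·x̄ = -17.148571 − (-2.515160)·5.571429 = -3.135535
Set a + b·x = -9.34: x = (-9.34 − (-3.135535)) / (-2.515160) = 2.466827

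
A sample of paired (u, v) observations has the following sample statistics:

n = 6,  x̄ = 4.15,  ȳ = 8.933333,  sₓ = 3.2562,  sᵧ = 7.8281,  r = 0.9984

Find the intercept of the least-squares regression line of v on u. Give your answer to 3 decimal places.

-1.028

b = r · sᵧ/sₓ = 0.9984 · 7.8281/3.2562 = 2.400213
a = ȳ − b·x̄ = 8.933333 − 2.400213·4.15 = -1.027553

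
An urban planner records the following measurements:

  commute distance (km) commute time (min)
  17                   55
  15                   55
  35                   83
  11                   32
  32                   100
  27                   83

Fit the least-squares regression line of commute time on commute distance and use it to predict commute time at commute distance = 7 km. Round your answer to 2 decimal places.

30.71

n = 6, Σx = 137, Σy = 408, Σxy = 10458, Σx² = 3613
Sxx = Σx² − (Σx)²/n = 3613 − 3128.166667 = 484.833333
Sxy = Σxy − (Σx)(Σy)/n = 10458 − 9316 = 1142
b = Sxy/Sxx = 1142/484.833333 = 2.355449
a = ȳ − b·x̄ = 68 − 2.355449·22.833333 = 14.217257
ŷ(7) = a + b·7 = 14.217257 + 2.355449·7 = 30.705397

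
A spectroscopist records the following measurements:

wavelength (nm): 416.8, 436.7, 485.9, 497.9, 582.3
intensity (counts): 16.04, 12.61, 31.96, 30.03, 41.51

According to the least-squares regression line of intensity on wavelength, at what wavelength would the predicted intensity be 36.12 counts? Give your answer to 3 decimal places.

n = 5, Σx = 2419.6, Σy = 132.15, Σxy = 66844.833, Σx² = 1187505.64
Sxx = Σx² − (Σx)²/n = 1187505.64 − 1170892.832 = 16612.808
Sxy = Σxy − (Σx)(Σy)/n = 66844.833 − 63950.028 = 2894.805
b = Sxy/Sxx = 2894.805/16612.808 = 0.174251
a = ȳ − b·x̄ = 26.43 − 0.174251·483.92 = -57.893736
Set a + b·x = 36.12: x = (36.12 − (-57.893736)) / 0.174251 = 539.529310

539.529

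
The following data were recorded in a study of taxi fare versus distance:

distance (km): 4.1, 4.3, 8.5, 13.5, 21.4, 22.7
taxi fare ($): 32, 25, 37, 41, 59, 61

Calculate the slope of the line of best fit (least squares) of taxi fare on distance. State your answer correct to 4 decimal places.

n = 6, Σx = 74.5, Σy = 255, Σxy = 3754, Σx² = 1263.05
Sxx = Σx² − (Σx)²/n = 1263.05 − 925.041667 = 338.008333
Sxy = Σxy − (Σx)(Σy)/n = 3754 − 3166.25 = 587.75
b = Sxy/Sxx = 587.75/338.008333 = 1.738862

1.7389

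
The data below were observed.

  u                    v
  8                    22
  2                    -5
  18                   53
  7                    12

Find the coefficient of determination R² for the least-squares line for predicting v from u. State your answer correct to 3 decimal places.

n = 4, Σx = 35, Σy = 82, Σxy = 1204, Σx² = 441, Σy² = 3462
Sxx = Σx² − (Σx)²/n = 441 − 306.25 = 134.75
Sxy = Σxy − (Σx)(Σy)/n = 1204 − 717.5 = 486.5
Syy = Σy² − (Σy)²/n = 3462 − 1681 = 1781
R² = Sxy²/(Sxx·Syy) = (486.5)²/(134.75·1781) = 0.986218

0.986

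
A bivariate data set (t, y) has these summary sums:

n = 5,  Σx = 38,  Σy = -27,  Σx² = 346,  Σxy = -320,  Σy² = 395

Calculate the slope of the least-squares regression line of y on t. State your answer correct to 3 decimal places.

-2.007

Sxx = Σx² − (Σx)²/n = 346 − 288.8 = 57.2
Sxy = Σxy − (Σx)(Σy)/n = -320 − (-205.2) = -114.8
b = Sxy/Sxx = -114.8/57.2 = -2.006993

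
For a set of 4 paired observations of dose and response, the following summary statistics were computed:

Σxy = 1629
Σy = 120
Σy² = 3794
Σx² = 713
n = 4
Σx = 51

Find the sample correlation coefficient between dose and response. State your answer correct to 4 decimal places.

0.8973

Sxx = Σx² − (Σx)²/n = 713 − 650.25 = 62.75
Sxy = Σxy − (Σx)(Σy)/n = 1629 − 1530 = 99
Syy = Σy² − (Σy)²/n = 3794 − 3600 = 194
r = Sxy/√(Sxx·Syy) = 99/√(12173.5) = 99/110.333585 = 0.897279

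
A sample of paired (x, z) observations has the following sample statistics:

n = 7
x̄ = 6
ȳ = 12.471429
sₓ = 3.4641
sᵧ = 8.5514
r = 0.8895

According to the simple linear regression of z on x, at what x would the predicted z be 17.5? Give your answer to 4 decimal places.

8.2901

b = r · sᵧ/sₓ = 0.8895 · 8.5514/3.4641 = 2.195800
a = ȳ − b·x̄ = 12.471429 − 2.195800·6 = -0.703370
Set a + b·x = 17.5: x = (17.5 − (-0.703370)) / 2.195800 = 8.290086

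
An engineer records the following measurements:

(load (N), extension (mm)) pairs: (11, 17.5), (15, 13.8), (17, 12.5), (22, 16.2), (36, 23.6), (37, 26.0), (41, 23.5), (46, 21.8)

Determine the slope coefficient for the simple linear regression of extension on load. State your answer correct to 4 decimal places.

0.3111

n = 8, Σx = 225, Σy = 154.9, Σxy = 4746.3, Σx² = 7581
Sxx = Σx² − (Σx)²/n = 7581 − 6328.125 = 1252.875
Sxy = Σxy − (Σx)(Σy)/n = 4746.3 − 4356.5625 = 389.7375
b = Sxy/Sxx = 389.7375/1252.875 = 0.311075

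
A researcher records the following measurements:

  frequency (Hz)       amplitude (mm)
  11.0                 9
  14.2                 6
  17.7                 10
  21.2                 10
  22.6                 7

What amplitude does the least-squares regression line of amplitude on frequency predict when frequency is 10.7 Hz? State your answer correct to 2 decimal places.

8.18

n = 5, Σx = 86.7, Σy = 42, Σxy = 731.4, Σx² = 1596.13
Sxx = Σx² − (Σx)²/n = 1596.13 − 1503.378 = 92.752
Sxy = Σxy − (Σx)(Σy)/n = 731.4 − 728.28 = 3.12
b = Sxy/Sxx = 3.12/92.752 = 0.033638
a = ȳ − b·x̄ = 8.4 − 0.033638·17.34 = 7.816716
ŷ(10.7) = a + b·10.7 = 7.816716 + 0.033638·10.7 = 8.176643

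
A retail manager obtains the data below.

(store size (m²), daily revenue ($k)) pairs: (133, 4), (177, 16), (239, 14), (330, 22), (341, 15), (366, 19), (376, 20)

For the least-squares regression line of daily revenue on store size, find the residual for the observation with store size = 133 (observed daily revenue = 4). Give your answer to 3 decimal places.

n = 7, Σx = 1962, Σy = 110, Σxy = 33559, Σx² = 606652
Sxx = Σx² − (Σx)²/n = 606652 − 549920.571429 = 56731.428571
Sxy = Σxy − (Σx)(Σy)/n = 33559 − 30831.428571 = 2727.571429
b = Sxy/Sxx = 2727.571429/56731.428571 = 0.048079
a = ȳ − b·x̄ = 15.714286 − 0.048079·280.285714 = 2.238522
ŷ(133) = 2.238522 + 0.048079·133 = 8.632985
residual = y − ŷ = 4 − 8.632985 = -4.632985

-4.633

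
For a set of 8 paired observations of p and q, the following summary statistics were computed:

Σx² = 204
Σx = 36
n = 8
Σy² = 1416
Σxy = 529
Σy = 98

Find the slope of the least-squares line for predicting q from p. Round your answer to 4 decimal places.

Sxx = Σx² − (Σx)²/n = 204 − 162 = 42
Sxy = Σxy − (Σx)(Σy)/n = 529 − 441 = 88
b = Sxy/Sxx = 88/42 = 2.095238

2.0952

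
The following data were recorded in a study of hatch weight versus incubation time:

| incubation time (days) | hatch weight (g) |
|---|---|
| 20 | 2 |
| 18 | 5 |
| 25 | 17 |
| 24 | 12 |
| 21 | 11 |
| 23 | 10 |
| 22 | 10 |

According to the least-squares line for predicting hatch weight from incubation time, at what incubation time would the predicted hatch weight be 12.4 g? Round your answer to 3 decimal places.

23.512

n = 7, Σx = 153, Σy = 67, Σxy = 1524, Σx² = 3379
Sxx = Σx² − (Σx)²/n = 3379 − 3344.142857 = 34.857143
Sxy = Σxy − (Σx)(Σy)/n = 1524 − 1464.428571 = 59.571429
b = Sxy/Sxx = 59.571429/34.857143 = 1.709016
a = ȳ − b·x̄ = 9.571429 − 1.709016·21.857143 = -27.782787
Set a + b·x = 12.4: x = (12.4 − (-27.782787)) / 1.709016 = 23.512230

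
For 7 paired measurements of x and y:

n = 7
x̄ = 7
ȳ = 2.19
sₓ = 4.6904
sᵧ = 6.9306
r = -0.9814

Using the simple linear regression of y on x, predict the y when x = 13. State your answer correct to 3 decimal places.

b = r · sᵧ/sₓ = -0.9814 · 6.9306/4.6904 = -1.450130
a = ȳ − b·x̄ = 2.19 − (-1.450130)·7 = 12.340912
ŷ(13) = a + b·13 = 12.340912 + (-1.450130)·13 = -6.510781

-6.511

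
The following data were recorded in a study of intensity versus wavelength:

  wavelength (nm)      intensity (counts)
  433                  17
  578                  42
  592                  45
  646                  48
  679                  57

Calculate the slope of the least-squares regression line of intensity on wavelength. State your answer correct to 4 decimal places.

0.1565

n = 5, Σx = 2928, Σy = 209, Σxy = 127988, Σx² = 1750394
Sxx = Σx² − (Σx)²/n = 1750394 − 1714636.8 = 35757.2
Sxy = Σxy − (Σx)(Σy)/n = 127988 − 122390.4 = 5597.6
b = Sxy/Sxx = 5597.6/35757.2 = 0.156545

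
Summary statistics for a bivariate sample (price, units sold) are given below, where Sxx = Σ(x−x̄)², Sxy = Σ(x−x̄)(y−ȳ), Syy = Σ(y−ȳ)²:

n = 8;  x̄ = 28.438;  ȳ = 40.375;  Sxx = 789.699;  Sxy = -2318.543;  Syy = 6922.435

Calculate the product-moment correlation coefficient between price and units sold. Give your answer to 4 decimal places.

r = Sxy/√(Sxx·Syy) = -2318.543/√(5466639.997065) = -2318.543/2338.084686 = -0.991642

-0.9916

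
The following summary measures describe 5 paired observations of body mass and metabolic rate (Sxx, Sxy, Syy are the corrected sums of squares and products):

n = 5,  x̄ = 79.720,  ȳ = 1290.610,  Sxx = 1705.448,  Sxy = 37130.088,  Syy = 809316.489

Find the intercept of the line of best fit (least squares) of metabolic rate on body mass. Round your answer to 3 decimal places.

-445.011

b = Sxy/Sxx = 37130.088/1705.448 = 21.771457
a = ȳ − b·x̄ = 1290.61 − 21.771457·79.72 = -445.010561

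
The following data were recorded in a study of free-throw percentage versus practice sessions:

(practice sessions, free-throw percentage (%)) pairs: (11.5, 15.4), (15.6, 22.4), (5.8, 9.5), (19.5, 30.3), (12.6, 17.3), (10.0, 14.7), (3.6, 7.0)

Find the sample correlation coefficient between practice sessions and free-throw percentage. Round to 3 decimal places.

n = 7, Σx = 78.6, Σy = 116.6, Σxy = 1562.67, Σx² = 1061.22, Σy² = 2311.64
Sxx = Σx² − (Σx)²/n = 1061.22 − 882.565714 = 178.654286
Sxy = Σxy − (Σx)(Σy)/n = 1562.67 − 1309.251429 = 253.418571
Syy = Σy² − (Σy)²/n = 2311.64 − 1942.222857 = 369.417143
r = Sxy/√(Sxx·Syy) = 253.418571/√(65997.955788) = 253.418571/256.900673 = 0.986446

0.986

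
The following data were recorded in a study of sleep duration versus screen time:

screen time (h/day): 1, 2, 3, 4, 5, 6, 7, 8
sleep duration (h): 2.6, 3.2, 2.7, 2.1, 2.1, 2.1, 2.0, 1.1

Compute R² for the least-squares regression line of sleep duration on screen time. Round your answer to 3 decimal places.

n = 8, Σx = 36, Σy = 17.9, Σxy = 71.4, Σx² = 204, Σy² = 42.73
Sxx = Σx² − (Σx)²/n = 204 − 162 = 42
Sxy = Σxy − (Σx)(Σy)/n = 71.4 − 80.55 = -9.15
Syy = Σy² − (Σy)²/n = 42.73 − 40.05125 = 2.67875
R² = Sxy²/(Sxx·Syy) = (-9.15)²/(42·2.67875) = 0.744150

0.744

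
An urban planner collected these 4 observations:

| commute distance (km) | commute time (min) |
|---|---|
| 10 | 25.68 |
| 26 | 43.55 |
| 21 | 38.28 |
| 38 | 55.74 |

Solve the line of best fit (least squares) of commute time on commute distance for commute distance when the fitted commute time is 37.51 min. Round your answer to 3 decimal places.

n = 4, Σx = 95, Σy = 163.25, Σxy = 4311.1, Σx² = 2661
Sxx = Σx² − (Σx)²/n = 2661 − 2256.25 = 404.75
Sxy = Σxy − (Σx)(Σy)/n = 4311.1 − 3877.1875 = 433.9125
b = Sxy/Sxx = 433.9125/404.75 = 1.072051
a = ȳ − b·x̄ = 40.8125 − 1.072051·23.75 = 15.351297
Set a + b·x = 37.51: x = (37.51 − 15.351297) / 1.072051 = 20.669455

20.669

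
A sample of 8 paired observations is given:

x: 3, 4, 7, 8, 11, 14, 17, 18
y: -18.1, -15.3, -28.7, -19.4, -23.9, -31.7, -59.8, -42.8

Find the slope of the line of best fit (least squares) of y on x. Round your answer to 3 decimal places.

n = 8, Σx = 82, Σy = -239.7, Σxy = -2965.3, Σx² = 1068
Sxx = Σx² − (Σx)²/n = 1068 − 840.5 = 227.5
Sxy = Σxy − (Σx)(Σy)/n = -2965.3 − (-2456.925) = -508.375
b = Sxy/Sxx = -508.375/227.5 = -2.234615

-2.235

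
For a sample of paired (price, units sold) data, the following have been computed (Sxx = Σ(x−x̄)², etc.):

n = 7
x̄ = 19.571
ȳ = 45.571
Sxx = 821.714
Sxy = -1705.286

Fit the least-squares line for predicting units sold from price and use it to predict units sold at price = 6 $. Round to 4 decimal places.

73.7346

b = Sxy/Sxx = -1705.286/821.714 = -2.075279
a = ȳ − b·x̄ = 45.571 − (-2.075279)·19.571 = 86.186290
ŷ(6) = a + b·6 = 86.186290 + (-2.075279)·6 = 73.734614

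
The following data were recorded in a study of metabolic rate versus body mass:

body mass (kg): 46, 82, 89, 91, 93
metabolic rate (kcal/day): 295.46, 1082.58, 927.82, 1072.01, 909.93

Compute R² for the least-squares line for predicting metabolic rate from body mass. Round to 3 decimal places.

0.839

n = 5, Σx = 401, Σy = 4287.8, Σxy = 367115.1, Σx² = 33691, Σy² = 4097304.0654
Sxx = Σx² − (Σx)²/n = 33691 − 32160.2 = 1530.8
Sxy = Σxy − (Σx)(Σy)/n = 367115.1 − 343881.56 = 23233.54
Syy = Σy² − (Σy)²/n = 4097304.0654 − 3677045.768 = 420258.2974
R² = Sxy²/(Sxx·Syy) = (23233.54)²/(1530.8·420258.2974) = 0.839066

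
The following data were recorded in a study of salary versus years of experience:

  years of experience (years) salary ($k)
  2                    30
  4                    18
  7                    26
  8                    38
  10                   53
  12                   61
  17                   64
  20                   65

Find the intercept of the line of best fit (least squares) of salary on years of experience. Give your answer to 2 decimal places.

17.38

n = 8, Σx = 80, Σy = 355, Σxy = 4268, Σx² = 1066
Sxx = Σx² − (Σx)²/n = 1066 − 800 = 266
Sxy = Σxy − (Σx)(Σy)/n = 4268 − 3550 = 718
b = Sxy/Sxx = 718/266 = 2.699248
a = ȳ − b·x̄ = 44.375 − 2.699248·10 = 17.382519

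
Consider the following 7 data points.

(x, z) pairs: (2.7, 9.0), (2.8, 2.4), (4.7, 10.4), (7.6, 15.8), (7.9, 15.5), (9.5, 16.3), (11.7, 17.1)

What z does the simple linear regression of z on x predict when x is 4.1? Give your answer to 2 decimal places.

n = 7, Σx = 46.9, Σy = 86.5, Σxy = 677.35, Σx² = 384.53
Sxx = Σx² − (Σx)²/n = 384.53 − 314.23 = 70.3
Sxy = Σxy − (Σx)(Σy)/n = 677.35 − 579.55 = 97.8
b = Sxy/Sxx = 97.8/70.3 = 1.391181
a = ȳ − b·x̄ = 12.357143 − 1.391181·6.7 = 3.036232
ŷ(4.1) = a + b·4.1 = 3.036232 + 1.391181·4.1 = 8.740073

8.74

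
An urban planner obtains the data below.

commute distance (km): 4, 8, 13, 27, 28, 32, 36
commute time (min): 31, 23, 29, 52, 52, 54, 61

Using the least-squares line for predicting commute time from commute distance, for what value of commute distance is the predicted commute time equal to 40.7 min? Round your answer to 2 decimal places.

19.00

n = 7, Σx = 148, Σy = 302, Σxy = 7469, Σx² = 4082
Sxx = Σx² − (Σx)²/n = 4082 − 3129.142857 = 952.857143
Sxy = Σxy − (Σx)(Σy)/n = 7469 − 6385.142857 = 1083.857143
b = Sxy/Sxx = 1083.857143/952.857143 = 1.137481
a = ȳ − b·x̄ = 43.142857 − 1.137481·21.142857 = 19.093253
Set a + b·x = 40.7: x = (40.7 − 19.093253) / 1.137481 = 18.995255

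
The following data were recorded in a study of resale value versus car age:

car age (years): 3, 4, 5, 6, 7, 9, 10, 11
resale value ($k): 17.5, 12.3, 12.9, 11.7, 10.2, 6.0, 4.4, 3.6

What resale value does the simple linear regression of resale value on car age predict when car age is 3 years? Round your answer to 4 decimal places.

16.0760

n = 8, Σx = 55, Σy = 78.6, Σxy = 445.4, Σx² = 437
Sxx = Σx² − (Σx)²/n = 437 − 378.125 = 58.875
Sxy = Σxy − (Σx)(Σy)/n = 445.4 − 540.375 = -94.975
b = Sxy/Sxx = -94.975/58.875 = -1.613163
a = ȳ − b·x̄ = 9.825 − (-1.613163)·6.875 = 20.915499
ŷ(3) = a + b·3 = 20.915499 + (-1.613163)·3 = 16.076008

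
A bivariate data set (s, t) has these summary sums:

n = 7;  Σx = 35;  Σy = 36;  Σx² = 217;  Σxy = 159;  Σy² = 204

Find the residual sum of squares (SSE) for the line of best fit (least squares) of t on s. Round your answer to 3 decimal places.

8.357

Sxx = Σx² − (Σx)²/n = 217 − 175 = 42
Sxy = Σxy − (Σx)(Σy)/n = 159 − 180 = -21
Syy = Σy² − (Σy)²/n = 204 − 185.142857 = 18.857143
b = Sxy/Sxx = -21/42 = -0.5
SSE = Syy − b·Sxy = 18.857143 − (-0.5)·(-21) = 8.357143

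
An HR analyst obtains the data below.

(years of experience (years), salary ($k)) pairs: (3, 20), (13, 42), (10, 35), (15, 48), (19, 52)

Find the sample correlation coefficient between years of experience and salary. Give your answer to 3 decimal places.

n = 5, Σx = 60, Σy = 197, Σxy = 2664, Σx² = 864, Σy² = 8397
Sxx = Σx² − (Σx)²/n = 864 − 720 = 144
Sxy = Σxy − (Σx)(Σy)/n = 2664 − 2364 = 300
Syy = Σy² − (Σy)²/n = 8397 − 7761.8 = 635.2
r = Sxy/√(Sxx·Syy) = 300/√(91468.8) = 300/302.438093 = 0.991939

0.992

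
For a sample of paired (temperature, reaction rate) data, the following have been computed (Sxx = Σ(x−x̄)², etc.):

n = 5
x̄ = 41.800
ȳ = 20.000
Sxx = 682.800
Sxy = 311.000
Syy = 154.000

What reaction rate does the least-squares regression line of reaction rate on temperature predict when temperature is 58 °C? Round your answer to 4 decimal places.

b = Sxy/Sxx = 311/682.8 = 0.455477
a = ȳ − b·x̄ = 20 − 0.455477·41.8 = 0.961043
ŷ(58) = a + b·58 = 0.961043 + 0.455477·58 = 27.378735

27.3787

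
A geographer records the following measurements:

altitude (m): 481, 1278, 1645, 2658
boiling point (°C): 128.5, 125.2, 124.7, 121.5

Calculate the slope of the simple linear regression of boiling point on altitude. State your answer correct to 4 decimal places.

n = 4, Σx = 6062, Σy = 499.9, Σxy = 749892.6, Σx² = 11635634
Sxx = Σx² − (Σx)²/n = 11635634 − 9186961 = 2448673
Sxy = Σxy − (Σx)(Σy)/n = 749892.6 − 757598.45 = -7705.85
b = Sxy/Sxx = -7705.85/2448673 = -0.003147

-0.0031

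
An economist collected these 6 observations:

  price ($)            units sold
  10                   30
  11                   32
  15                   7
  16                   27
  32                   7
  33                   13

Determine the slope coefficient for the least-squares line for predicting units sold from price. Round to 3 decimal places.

-0.787

n = 6, Σx = 117, Σy = 116, Σxy = 1842, Σx² = 2815
Sxx = Σx² − (Σx)²/n = 2815 − 2281.5 = 533.5
Sxy = Σxy − (Σx)(Σy)/n = 1842 − 2262 = -420
b = Sxy/Sxx = -420/533.5 = -0.787254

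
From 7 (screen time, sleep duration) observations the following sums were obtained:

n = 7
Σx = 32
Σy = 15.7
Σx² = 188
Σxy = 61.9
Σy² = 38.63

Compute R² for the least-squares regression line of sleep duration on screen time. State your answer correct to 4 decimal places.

0.6836

Sxx = Σx² − (Σx)²/n = 188 − 146.285714 = 41.714286
Sxy = Σxy − (Σx)(Σy)/n = 61.9 − 71.771429 = -9.871429
Syy = Σy² − (Σy)²/n = 38.63 − 35.212857 = 3.417143
R² = Sxy²/(Sxx·Syy) = (-9.871429)²/(41.714286·3.417143) = 0.683616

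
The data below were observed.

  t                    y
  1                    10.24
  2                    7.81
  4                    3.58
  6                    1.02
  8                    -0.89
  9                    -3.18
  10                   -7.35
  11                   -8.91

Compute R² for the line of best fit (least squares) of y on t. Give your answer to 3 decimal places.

n = 8, Σx = 51, Σy = 2.32, Σxy = -160.95, Σx² = 423, Σy² = 324.0256
Sxx = Σx² − (Σx)²/n = 423 − 325.125 = 97.875
Sxy = Σxy − (Σx)(Σy)/n = -160.95 − 14.79 = -175.74
Syy = Σy² − (Σy)²/n = 324.0256 − 0.6728 = 323.3528
R² = Sxy²/(Sxx·Syy) = (-175.74)²/(97.875·323.3528) = 0.975872

0.976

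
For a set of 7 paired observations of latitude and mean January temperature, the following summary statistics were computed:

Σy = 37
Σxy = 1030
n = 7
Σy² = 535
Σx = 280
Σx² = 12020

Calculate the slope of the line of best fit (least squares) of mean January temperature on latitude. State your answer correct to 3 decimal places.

Sxx = Σx² − (Σx)²/n = 12020 − 11200 = 820
Sxy = Σxy − (Σx)(Σy)/n = 1030 − 1480 = -450
b = Sxy/Sxx = -450/820 = -0.548780

-0.549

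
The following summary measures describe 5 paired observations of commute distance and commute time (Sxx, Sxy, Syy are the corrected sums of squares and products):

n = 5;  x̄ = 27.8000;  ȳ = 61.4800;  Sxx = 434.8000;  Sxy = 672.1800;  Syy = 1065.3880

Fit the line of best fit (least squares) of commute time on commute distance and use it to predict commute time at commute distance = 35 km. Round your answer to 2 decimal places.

72.61

b = Sxy/Sxx = 672.18/434.8 = 1.545952
a = ȳ − b·x̄ = 61.48 − 1.545952·27.8 = 18.502530
ŷ(35) = a + b·35 = 18.502530 + 1.545952·35 = 72.610856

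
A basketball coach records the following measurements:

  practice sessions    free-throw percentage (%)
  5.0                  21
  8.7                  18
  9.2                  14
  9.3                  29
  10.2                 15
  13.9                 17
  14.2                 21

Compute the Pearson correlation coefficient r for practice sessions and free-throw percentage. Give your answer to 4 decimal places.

-0.1248

n = 7, Σx = 70.5, Σy = 135, Σxy = 1347.6, Σx² = 770.71, Σy² = 2757
Sxx = Σx² − (Σx)²/n = 770.71 − 710.035714 = 60.674286
Sxy = Σxy − (Σx)(Σy)/n = 1347.6 − 1359.642857 = -12.042857
Syy = Σy² − (Σy)²/n = 2757 − 2603.571429 = 153.428571
r = Sxy/√(Sxx·Syy) = -12.042857/√(9309.168980) = -12.042857/96.484035 = -0.124817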